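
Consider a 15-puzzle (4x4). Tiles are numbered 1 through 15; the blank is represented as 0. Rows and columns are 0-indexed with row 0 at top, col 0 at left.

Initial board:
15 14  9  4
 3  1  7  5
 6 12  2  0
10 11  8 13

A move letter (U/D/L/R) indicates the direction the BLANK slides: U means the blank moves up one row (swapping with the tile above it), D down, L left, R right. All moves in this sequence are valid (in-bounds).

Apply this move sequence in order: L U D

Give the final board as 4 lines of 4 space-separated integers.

Answer: 15 14  9  4
 3  1  7  5
 6 12  0  2
10 11  8 13

Derivation:
After move 1 (L):
15 14  9  4
 3  1  7  5
 6 12  0  2
10 11  8 13

After move 2 (U):
15 14  9  4
 3  1  0  5
 6 12  7  2
10 11  8 13

After move 3 (D):
15 14  9  4
 3  1  7  5
 6 12  0  2
10 11  8 13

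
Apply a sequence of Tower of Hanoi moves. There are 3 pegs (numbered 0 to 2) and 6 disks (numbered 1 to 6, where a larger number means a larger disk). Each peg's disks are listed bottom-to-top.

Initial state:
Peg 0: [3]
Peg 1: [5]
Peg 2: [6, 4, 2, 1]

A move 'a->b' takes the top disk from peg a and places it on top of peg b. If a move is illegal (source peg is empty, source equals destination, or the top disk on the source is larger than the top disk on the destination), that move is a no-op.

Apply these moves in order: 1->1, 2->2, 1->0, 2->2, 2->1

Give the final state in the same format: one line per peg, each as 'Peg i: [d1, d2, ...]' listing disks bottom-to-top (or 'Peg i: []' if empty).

After move 1 (1->1):
Peg 0: [3]
Peg 1: [5]
Peg 2: [6, 4, 2, 1]

After move 2 (2->2):
Peg 0: [3]
Peg 1: [5]
Peg 2: [6, 4, 2, 1]

After move 3 (1->0):
Peg 0: [3]
Peg 1: [5]
Peg 2: [6, 4, 2, 1]

After move 4 (2->2):
Peg 0: [3]
Peg 1: [5]
Peg 2: [6, 4, 2, 1]

After move 5 (2->1):
Peg 0: [3]
Peg 1: [5, 1]
Peg 2: [6, 4, 2]

Answer: Peg 0: [3]
Peg 1: [5, 1]
Peg 2: [6, 4, 2]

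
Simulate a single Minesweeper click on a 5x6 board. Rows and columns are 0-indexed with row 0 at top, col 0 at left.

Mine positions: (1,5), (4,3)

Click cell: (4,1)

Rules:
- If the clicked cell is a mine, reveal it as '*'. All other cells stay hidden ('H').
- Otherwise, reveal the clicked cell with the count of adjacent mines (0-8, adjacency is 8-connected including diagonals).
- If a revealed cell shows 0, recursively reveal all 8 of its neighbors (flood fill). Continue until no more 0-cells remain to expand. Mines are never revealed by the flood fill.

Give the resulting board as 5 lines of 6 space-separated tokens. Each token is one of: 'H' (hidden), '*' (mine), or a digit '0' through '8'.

0 0 0 0 1 H
0 0 0 0 1 H
0 0 0 0 1 H
0 0 1 1 1 H
0 0 1 H H H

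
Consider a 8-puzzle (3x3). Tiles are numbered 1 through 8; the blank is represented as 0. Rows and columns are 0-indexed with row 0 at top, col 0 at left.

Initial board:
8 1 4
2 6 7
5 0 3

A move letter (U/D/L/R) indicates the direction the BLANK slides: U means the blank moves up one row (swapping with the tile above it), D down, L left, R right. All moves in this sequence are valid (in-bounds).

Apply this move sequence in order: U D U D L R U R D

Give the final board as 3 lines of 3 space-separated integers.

Answer: 8 1 4
2 7 3
5 6 0

Derivation:
After move 1 (U):
8 1 4
2 0 7
5 6 3

After move 2 (D):
8 1 4
2 6 7
5 0 3

After move 3 (U):
8 1 4
2 0 7
5 6 3

After move 4 (D):
8 1 4
2 6 7
5 0 3

After move 5 (L):
8 1 4
2 6 7
0 5 3

After move 6 (R):
8 1 4
2 6 7
5 0 3

After move 7 (U):
8 1 4
2 0 7
5 6 3

After move 8 (R):
8 1 4
2 7 0
5 6 3

After move 9 (D):
8 1 4
2 7 3
5 6 0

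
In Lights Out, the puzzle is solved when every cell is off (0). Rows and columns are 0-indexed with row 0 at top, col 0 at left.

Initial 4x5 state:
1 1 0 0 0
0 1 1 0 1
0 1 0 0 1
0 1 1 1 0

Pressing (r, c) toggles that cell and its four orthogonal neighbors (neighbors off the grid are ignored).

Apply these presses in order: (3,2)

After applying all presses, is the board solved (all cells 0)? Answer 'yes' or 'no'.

Answer: no

Derivation:
After press 1 at (3,2):
1 1 0 0 0
0 1 1 0 1
0 1 1 0 1
0 0 0 0 0

Lights still on: 8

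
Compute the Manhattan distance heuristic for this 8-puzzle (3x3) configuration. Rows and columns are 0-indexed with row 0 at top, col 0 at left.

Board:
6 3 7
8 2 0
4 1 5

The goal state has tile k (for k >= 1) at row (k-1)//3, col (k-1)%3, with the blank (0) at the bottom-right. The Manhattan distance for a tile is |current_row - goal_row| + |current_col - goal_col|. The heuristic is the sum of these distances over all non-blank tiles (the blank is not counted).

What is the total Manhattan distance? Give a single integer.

Answer: 17

Derivation:
Tile 6: (0,0)->(1,2) = 3
Tile 3: (0,1)->(0,2) = 1
Tile 7: (0,2)->(2,0) = 4
Tile 8: (1,0)->(2,1) = 2
Tile 2: (1,1)->(0,1) = 1
Tile 4: (2,0)->(1,0) = 1
Tile 1: (2,1)->(0,0) = 3
Tile 5: (2,2)->(1,1) = 2
Sum: 3 + 1 + 4 + 2 + 1 + 1 + 3 + 2 = 17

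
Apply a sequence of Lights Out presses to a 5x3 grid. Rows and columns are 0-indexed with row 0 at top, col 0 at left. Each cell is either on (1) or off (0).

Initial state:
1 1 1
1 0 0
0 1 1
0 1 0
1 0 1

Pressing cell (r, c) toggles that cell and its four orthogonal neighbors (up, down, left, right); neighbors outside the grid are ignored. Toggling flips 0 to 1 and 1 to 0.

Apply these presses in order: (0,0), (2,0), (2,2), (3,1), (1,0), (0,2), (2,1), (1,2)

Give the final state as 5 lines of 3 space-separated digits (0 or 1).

Answer: 1 1 1
0 1 1
1 1 0
0 1 0
1 1 1

Derivation:
After press 1 at (0,0):
0 0 1
0 0 0
0 1 1
0 1 0
1 0 1

After press 2 at (2,0):
0 0 1
1 0 0
1 0 1
1 1 0
1 0 1

After press 3 at (2,2):
0 0 1
1 0 1
1 1 0
1 1 1
1 0 1

After press 4 at (3,1):
0 0 1
1 0 1
1 0 0
0 0 0
1 1 1

After press 5 at (1,0):
1 0 1
0 1 1
0 0 0
0 0 0
1 1 1

After press 6 at (0,2):
1 1 0
0 1 0
0 0 0
0 0 0
1 1 1

After press 7 at (2,1):
1 1 0
0 0 0
1 1 1
0 1 0
1 1 1

After press 8 at (1,2):
1 1 1
0 1 1
1 1 0
0 1 0
1 1 1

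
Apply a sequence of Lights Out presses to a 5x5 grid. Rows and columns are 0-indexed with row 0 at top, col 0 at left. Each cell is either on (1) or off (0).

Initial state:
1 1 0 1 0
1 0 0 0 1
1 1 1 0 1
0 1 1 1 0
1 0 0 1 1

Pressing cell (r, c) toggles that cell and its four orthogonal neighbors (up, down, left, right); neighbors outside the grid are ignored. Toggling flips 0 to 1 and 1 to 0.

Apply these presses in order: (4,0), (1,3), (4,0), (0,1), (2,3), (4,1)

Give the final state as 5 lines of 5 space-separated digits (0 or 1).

After press 1 at (4,0):
1 1 0 1 0
1 0 0 0 1
1 1 1 0 1
1 1 1 1 0
0 1 0 1 1

After press 2 at (1,3):
1 1 0 0 0
1 0 1 1 0
1 1 1 1 1
1 1 1 1 0
0 1 0 1 1

After press 3 at (4,0):
1 1 0 0 0
1 0 1 1 0
1 1 1 1 1
0 1 1 1 0
1 0 0 1 1

After press 4 at (0,1):
0 0 1 0 0
1 1 1 1 0
1 1 1 1 1
0 1 1 1 0
1 0 0 1 1

After press 5 at (2,3):
0 0 1 0 0
1 1 1 0 0
1 1 0 0 0
0 1 1 0 0
1 0 0 1 1

After press 6 at (4,1):
0 0 1 0 0
1 1 1 0 0
1 1 0 0 0
0 0 1 0 0
0 1 1 1 1

Answer: 0 0 1 0 0
1 1 1 0 0
1 1 0 0 0
0 0 1 0 0
0 1 1 1 1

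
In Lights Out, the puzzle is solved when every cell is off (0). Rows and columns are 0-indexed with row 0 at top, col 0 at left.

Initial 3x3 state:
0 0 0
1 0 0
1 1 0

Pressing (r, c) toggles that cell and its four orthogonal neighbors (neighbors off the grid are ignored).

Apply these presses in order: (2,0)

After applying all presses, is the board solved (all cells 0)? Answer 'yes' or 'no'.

Answer: yes

Derivation:
After press 1 at (2,0):
0 0 0
0 0 0
0 0 0

Lights still on: 0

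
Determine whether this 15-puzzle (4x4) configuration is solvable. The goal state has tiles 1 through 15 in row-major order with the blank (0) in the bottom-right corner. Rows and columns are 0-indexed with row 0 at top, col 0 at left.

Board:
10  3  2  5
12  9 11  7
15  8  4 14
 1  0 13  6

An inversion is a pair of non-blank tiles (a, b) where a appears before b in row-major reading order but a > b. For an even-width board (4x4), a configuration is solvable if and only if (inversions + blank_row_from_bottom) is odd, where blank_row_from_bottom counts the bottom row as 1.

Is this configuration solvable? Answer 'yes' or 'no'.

Inversions: 48
Blank is in row 3 (0-indexed from top), which is row 1 counting from the bottom (bottom = 1).
48 + 1 = 49, which is odd, so the puzzle is solvable.

Answer: yes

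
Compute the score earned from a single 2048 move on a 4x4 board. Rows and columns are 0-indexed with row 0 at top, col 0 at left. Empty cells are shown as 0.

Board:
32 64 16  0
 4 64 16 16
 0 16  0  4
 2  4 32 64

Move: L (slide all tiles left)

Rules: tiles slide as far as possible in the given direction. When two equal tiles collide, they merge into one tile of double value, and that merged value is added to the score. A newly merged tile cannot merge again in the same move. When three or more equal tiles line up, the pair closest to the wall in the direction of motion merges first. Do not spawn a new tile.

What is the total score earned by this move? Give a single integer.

Slide left:
row 0: [32, 64, 16, 0] -> [32, 64, 16, 0]  score +0 (running 0)
row 1: [4, 64, 16, 16] -> [4, 64, 32, 0]  score +32 (running 32)
row 2: [0, 16, 0, 4] -> [16, 4, 0, 0]  score +0 (running 32)
row 3: [2, 4, 32, 64] -> [2, 4, 32, 64]  score +0 (running 32)
Board after move:
32 64 16  0
 4 64 32  0
16  4  0  0
 2  4 32 64

Answer: 32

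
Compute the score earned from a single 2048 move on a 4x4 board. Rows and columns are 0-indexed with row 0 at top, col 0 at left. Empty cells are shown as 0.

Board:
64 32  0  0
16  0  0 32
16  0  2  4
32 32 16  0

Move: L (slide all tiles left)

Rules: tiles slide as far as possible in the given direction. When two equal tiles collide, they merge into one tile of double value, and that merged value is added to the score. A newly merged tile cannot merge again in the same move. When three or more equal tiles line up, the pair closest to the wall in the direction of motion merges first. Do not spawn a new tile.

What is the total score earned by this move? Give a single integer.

Answer: 64

Derivation:
Slide left:
row 0: [64, 32, 0, 0] -> [64, 32, 0, 0]  score +0 (running 0)
row 1: [16, 0, 0, 32] -> [16, 32, 0, 0]  score +0 (running 0)
row 2: [16, 0, 2, 4] -> [16, 2, 4, 0]  score +0 (running 0)
row 3: [32, 32, 16, 0] -> [64, 16, 0, 0]  score +64 (running 64)
Board after move:
64 32  0  0
16 32  0  0
16  2  4  0
64 16  0  0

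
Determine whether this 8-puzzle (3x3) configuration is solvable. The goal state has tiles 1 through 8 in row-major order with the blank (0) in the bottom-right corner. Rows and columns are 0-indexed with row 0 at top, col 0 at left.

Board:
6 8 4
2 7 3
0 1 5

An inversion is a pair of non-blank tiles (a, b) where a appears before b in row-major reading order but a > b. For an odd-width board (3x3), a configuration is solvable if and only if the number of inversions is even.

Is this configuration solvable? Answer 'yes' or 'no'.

Inversions (pairs i<j in row-major order where tile[i] > tile[j] > 0): 19
19 is odd, so the puzzle is not solvable.

Answer: no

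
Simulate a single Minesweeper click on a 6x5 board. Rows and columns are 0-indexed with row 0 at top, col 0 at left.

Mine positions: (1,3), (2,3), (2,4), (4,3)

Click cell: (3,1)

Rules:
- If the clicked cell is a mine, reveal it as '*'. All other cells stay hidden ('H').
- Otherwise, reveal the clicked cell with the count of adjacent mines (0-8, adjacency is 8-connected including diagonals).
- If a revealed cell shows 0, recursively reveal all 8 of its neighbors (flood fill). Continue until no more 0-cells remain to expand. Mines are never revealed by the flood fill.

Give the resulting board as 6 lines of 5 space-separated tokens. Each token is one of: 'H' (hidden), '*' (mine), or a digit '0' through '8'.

0 0 1 H H
0 0 2 H H
0 0 2 H H
0 0 2 H H
0 0 1 H H
0 0 1 H H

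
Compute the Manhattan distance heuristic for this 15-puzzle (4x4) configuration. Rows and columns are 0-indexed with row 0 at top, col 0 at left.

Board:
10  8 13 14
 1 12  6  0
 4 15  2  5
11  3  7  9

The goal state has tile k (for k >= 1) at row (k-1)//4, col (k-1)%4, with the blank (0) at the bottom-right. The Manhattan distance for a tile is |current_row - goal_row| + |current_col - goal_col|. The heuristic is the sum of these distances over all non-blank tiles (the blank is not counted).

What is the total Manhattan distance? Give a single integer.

Answer: 48

Derivation:
Tile 10: at (0,0), goal (2,1), distance |0-2|+|0-1| = 3
Tile 8: at (0,1), goal (1,3), distance |0-1|+|1-3| = 3
Tile 13: at (0,2), goal (3,0), distance |0-3|+|2-0| = 5
Tile 14: at (0,3), goal (3,1), distance |0-3|+|3-1| = 5
Tile 1: at (1,0), goal (0,0), distance |1-0|+|0-0| = 1
Tile 12: at (1,1), goal (2,3), distance |1-2|+|1-3| = 3
Tile 6: at (1,2), goal (1,1), distance |1-1|+|2-1| = 1
Tile 4: at (2,0), goal (0,3), distance |2-0|+|0-3| = 5
Tile 15: at (2,1), goal (3,2), distance |2-3|+|1-2| = 2
Tile 2: at (2,2), goal (0,1), distance |2-0|+|2-1| = 3
Tile 5: at (2,3), goal (1,0), distance |2-1|+|3-0| = 4
Tile 11: at (3,0), goal (2,2), distance |3-2|+|0-2| = 3
Tile 3: at (3,1), goal (0,2), distance |3-0|+|1-2| = 4
Tile 7: at (3,2), goal (1,2), distance |3-1|+|2-2| = 2
Tile 9: at (3,3), goal (2,0), distance |3-2|+|3-0| = 4
Sum: 3 + 3 + 5 + 5 + 1 + 3 + 1 + 5 + 2 + 3 + 4 + 3 + 4 + 2 + 4 = 48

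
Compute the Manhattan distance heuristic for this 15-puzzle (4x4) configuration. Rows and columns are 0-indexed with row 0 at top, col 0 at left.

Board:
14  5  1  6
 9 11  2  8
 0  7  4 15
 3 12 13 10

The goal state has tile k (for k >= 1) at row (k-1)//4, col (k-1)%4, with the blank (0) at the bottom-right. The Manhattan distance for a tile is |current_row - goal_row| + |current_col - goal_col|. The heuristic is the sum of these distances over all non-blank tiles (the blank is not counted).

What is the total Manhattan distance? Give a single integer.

Tile 14: at (0,0), goal (3,1), distance |0-3|+|0-1| = 4
Tile 5: at (0,1), goal (1,0), distance |0-1|+|1-0| = 2
Tile 1: at (0,2), goal (0,0), distance |0-0|+|2-0| = 2
Tile 6: at (0,3), goal (1,1), distance |0-1|+|3-1| = 3
Tile 9: at (1,0), goal (2,0), distance |1-2|+|0-0| = 1
Tile 11: at (1,1), goal (2,2), distance |1-2|+|1-2| = 2
Tile 2: at (1,2), goal (0,1), distance |1-0|+|2-1| = 2
Tile 8: at (1,3), goal (1,3), distance |1-1|+|3-3| = 0
Tile 7: at (2,1), goal (1,2), distance |2-1|+|1-2| = 2
Tile 4: at (2,2), goal (0,3), distance |2-0|+|2-3| = 3
Tile 15: at (2,3), goal (3,2), distance |2-3|+|3-2| = 2
Tile 3: at (3,0), goal (0,2), distance |3-0|+|0-2| = 5
Tile 12: at (3,1), goal (2,3), distance |3-2|+|1-3| = 3
Tile 13: at (3,2), goal (3,0), distance |3-3|+|2-0| = 2
Tile 10: at (3,3), goal (2,1), distance |3-2|+|3-1| = 3
Sum: 4 + 2 + 2 + 3 + 1 + 2 + 2 + 0 + 2 + 3 + 2 + 5 + 3 + 2 + 3 = 36

Answer: 36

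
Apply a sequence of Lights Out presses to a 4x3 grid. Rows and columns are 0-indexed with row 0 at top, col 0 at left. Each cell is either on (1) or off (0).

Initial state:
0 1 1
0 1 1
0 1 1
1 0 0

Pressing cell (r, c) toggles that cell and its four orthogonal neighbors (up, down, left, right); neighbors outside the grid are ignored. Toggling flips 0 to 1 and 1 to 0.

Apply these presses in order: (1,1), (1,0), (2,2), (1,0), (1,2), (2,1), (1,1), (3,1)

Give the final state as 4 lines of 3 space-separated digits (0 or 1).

Answer: 0 1 0
0 1 1
1 0 0
0 0 0

Derivation:
After press 1 at (1,1):
0 0 1
1 0 0
0 0 1
1 0 0

After press 2 at (1,0):
1 0 1
0 1 0
1 0 1
1 0 0

After press 3 at (2,2):
1 0 1
0 1 1
1 1 0
1 0 1

After press 4 at (1,0):
0 0 1
1 0 1
0 1 0
1 0 1

After press 5 at (1,2):
0 0 0
1 1 0
0 1 1
1 0 1

After press 6 at (2,1):
0 0 0
1 0 0
1 0 0
1 1 1

After press 7 at (1,1):
0 1 0
0 1 1
1 1 0
1 1 1

After press 8 at (3,1):
0 1 0
0 1 1
1 0 0
0 0 0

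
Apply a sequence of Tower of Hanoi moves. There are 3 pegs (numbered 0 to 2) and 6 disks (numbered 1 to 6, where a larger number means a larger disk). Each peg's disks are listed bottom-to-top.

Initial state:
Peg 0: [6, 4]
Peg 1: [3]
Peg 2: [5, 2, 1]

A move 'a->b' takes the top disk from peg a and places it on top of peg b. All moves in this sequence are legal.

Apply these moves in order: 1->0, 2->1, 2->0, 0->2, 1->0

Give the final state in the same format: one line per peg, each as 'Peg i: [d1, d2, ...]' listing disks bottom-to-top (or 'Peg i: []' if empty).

After move 1 (1->0):
Peg 0: [6, 4, 3]
Peg 1: []
Peg 2: [5, 2, 1]

After move 2 (2->1):
Peg 0: [6, 4, 3]
Peg 1: [1]
Peg 2: [5, 2]

After move 3 (2->0):
Peg 0: [6, 4, 3, 2]
Peg 1: [1]
Peg 2: [5]

After move 4 (0->2):
Peg 0: [6, 4, 3]
Peg 1: [1]
Peg 2: [5, 2]

After move 5 (1->0):
Peg 0: [6, 4, 3, 1]
Peg 1: []
Peg 2: [5, 2]

Answer: Peg 0: [6, 4, 3, 1]
Peg 1: []
Peg 2: [5, 2]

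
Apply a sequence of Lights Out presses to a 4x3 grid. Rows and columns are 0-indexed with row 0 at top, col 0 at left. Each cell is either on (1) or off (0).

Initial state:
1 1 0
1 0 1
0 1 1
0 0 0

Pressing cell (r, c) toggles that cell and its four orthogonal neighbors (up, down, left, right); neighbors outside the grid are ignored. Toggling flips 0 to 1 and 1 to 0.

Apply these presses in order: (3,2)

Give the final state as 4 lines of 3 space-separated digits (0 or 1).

Answer: 1 1 0
1 0 1
0 1 0
0 1 1

Derivation:
After press 1 at (3,2):
1 1 0
1 0 1
0 1 0
0 1 1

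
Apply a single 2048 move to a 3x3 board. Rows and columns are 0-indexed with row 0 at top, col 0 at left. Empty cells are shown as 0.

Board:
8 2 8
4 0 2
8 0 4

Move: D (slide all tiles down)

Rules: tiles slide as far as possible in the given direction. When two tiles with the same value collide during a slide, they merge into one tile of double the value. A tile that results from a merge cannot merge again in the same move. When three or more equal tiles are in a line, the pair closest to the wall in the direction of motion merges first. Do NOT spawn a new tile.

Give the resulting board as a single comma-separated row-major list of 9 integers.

Slide down:
col 0: [8, 4, 8] -> [8, 4, 8]
col 1: [2, 0, 0] -> [0, 0, 2]
col 2: [8, 2, 4] -> [8, 2, 4]

Answer: 8, 0, 8, 4, 0, 2, 8, 2, 4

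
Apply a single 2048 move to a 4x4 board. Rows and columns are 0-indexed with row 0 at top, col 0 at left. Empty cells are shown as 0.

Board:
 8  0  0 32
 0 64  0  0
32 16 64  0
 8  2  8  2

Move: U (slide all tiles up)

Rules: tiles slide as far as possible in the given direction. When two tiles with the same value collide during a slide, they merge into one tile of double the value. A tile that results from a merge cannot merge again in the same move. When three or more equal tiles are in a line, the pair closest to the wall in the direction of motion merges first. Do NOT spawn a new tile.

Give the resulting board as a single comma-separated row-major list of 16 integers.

Slide up:
col 0: [8, 0, 32, 8] -> [8, 32, 8, 0]
col 1: [0, 64, 16, 2] -> [64, 16, 2, 0]
col 2: [0, 0, 64, 8] -> [64, 8, 0, 0]
col 3: [32, 0, 0, 2] -> [32, 2, 0, 0]

Answer: 8, 64, 64, 32, 32, 16, 8, 2, 8, 2, 0, 0, 0, 0, 0, 0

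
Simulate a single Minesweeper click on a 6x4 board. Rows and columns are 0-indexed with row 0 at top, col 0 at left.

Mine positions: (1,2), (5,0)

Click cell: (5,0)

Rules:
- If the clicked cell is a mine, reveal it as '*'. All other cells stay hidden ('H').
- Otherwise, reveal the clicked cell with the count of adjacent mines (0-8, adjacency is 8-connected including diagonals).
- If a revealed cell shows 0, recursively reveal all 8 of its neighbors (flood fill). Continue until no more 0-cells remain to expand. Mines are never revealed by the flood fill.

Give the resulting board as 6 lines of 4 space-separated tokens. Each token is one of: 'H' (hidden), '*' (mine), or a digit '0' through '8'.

H H H H
H H H H
H H H H
H H H H
H H H H
* H H H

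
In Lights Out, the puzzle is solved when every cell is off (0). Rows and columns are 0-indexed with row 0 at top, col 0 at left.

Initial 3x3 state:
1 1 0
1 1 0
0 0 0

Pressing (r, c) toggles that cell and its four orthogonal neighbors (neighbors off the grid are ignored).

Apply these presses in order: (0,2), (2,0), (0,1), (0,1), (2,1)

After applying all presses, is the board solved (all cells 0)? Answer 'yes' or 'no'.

After press 1 at (0,2):
1 0 1
1 1 1
0 0 0

After press 2 at (2,0):
1 0 1
0 1 1
1 1 0

After press 3 at (0,1):
0 1 0
0 0 1
1 1 0

After press 4 at (0,1):
1 0 1
0 1 1
1 1 0

After press 5 at (2,1):
1 0 1
0 0 1
0 0 1

Lights still on: 4

Answer: no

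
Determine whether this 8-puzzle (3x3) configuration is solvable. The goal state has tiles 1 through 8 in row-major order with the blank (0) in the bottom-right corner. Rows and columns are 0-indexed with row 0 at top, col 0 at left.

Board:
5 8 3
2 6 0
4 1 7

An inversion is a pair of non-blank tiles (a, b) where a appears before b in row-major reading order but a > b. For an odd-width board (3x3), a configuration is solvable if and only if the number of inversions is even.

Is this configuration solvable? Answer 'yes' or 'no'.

Answer: yes

Derivation:
Inversions (pairs i<j in row-major order where tile[i] > tile[j] > 0): 16
16 is even, so the puzzle is solvable.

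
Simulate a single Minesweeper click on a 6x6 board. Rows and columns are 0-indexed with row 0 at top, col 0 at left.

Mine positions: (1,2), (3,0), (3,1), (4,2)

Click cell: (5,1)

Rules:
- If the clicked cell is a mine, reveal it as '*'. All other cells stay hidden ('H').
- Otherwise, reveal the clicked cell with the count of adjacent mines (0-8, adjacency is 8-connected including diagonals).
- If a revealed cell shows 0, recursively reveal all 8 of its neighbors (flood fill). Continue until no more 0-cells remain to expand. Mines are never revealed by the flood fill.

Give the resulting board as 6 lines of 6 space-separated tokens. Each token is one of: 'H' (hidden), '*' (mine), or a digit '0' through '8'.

H H H H H H
H H H H H H
H H H H H H
H H H H H H
H H H H H H
H 1 H H H H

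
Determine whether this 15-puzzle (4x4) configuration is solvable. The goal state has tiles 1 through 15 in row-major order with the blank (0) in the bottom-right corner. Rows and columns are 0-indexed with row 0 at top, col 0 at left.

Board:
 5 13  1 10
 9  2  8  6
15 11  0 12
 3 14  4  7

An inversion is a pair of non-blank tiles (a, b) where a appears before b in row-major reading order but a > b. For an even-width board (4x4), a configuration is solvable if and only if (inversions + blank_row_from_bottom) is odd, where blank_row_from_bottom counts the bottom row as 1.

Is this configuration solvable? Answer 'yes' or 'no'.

Answer: no

Derivation:
Inversions: 48
Blank is in row 2 (0-indexed from top), which is row 2 counting from the bottom (bottom = 1).
48 + 2 = 50, which is even, so the puzzle is not solvable.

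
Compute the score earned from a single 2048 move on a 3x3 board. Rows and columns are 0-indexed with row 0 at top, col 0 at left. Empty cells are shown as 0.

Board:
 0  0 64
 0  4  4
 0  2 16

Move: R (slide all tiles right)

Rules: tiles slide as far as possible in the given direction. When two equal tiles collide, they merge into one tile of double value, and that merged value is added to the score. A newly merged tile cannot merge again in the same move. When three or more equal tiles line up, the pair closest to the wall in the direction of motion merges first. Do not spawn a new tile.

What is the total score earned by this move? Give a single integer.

Answer: 8

Derivation:
Slide right:
row 0: [0, 0, 64] -> [0, 0, 64]  score +0 (running 0)
row 1: [0, 4, 4] -> [0, 0, 8]  score +8 (running 8)
row 2: [0, 2, 16] -> [0, 2, 16]  score +0 (running 8)
Board after move:
 0  0 64
 0  0  8
 0  2 16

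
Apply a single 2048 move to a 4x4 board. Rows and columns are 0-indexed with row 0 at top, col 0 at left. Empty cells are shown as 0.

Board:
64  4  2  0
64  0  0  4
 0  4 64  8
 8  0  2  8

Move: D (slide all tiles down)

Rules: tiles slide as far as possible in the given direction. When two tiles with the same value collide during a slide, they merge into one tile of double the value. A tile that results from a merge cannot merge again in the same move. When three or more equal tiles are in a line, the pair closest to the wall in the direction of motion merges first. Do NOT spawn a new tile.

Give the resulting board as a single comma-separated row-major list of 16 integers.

Slide down:
col 0: [64, 64, 0, 8] -> [0, 0, 128, 8]
col 1: [4, 0, 4, 0] -> [0, 0, 0, 8]
col 2: [2, 0, 64, 2] -> [0, 2, 64, 2]
col 3: [0, 4, 8, 8] -> [0, 0, 4, 16]

Answer: 0, 0, 0, 0, 0, 0, 2, 0, 128, 0, 64, 4, 8, 8, 2, 16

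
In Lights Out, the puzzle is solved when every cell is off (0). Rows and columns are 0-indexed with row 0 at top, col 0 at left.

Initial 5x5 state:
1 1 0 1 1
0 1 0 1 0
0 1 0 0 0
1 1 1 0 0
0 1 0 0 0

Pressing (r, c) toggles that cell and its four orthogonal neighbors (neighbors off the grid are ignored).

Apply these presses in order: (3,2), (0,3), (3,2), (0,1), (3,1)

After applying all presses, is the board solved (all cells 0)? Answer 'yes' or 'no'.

Answer: yes

Derivation:
After press 1 at (3,2):
1 1 0 1 1
0 1 0 1 0
0 1 1 0 0
1 0 0 1 0
0 1 1 0 0

After press 2 at (0,3):
1 1 1 0 0
0 1 0 0 0
0 1 1 0 0
1 0 0 1 0
0 1 1 0 0

After press 3 at (3,2):
1 1 1 0 0
0 1 0 0 0
0 1 0 0 0
1 1 1 0 0
0 1 0 0 0

After press 4 at (0,1):
0 0 0 0 0
0 0 0 0 0
0 1 0 0 0
1 1 1 0 0
0 1 0 0 0

After press 5 at (3,1):
0 0 0 0 0
0 0 0 0 0
0 0 0 0 0
0 0 0 0 0
0 0 0 0 0

Lights still on: 0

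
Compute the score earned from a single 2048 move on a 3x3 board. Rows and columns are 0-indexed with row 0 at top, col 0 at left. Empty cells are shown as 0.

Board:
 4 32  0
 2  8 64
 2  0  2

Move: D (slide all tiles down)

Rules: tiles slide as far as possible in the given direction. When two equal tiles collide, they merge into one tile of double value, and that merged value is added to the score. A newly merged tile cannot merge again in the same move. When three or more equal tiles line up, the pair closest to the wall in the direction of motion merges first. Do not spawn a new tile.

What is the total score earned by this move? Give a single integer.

Slide down:
col 0: [4, 2, 2] -> [0, 4, 4]  score +4 (running 4)
col 1: [32, 8, 0] -> [0, 32, 8]  score +0 (running 4)
col 2: [0, 64, 2] -> [0, 64, 2]  score +0 (running 4)
Board after move:
 0  0  0
 4 32 64
 4  8  2

Answer: 4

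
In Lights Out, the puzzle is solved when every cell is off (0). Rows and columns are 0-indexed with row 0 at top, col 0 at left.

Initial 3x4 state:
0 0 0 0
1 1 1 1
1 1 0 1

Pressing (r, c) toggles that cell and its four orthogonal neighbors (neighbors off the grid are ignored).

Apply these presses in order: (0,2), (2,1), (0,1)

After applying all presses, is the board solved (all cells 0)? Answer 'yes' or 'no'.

After press 1 at (0,2):
0 1 1 1
1 1 0 1
1 1 0 1

After press 2 at (2,1):
0 1 1 1
1 0 0 1
0 0 1 1

After press 3 at (0,1):
1 0 0 1
1 1 0 1
0 0 1 1

Lights still on: 7

Answer: no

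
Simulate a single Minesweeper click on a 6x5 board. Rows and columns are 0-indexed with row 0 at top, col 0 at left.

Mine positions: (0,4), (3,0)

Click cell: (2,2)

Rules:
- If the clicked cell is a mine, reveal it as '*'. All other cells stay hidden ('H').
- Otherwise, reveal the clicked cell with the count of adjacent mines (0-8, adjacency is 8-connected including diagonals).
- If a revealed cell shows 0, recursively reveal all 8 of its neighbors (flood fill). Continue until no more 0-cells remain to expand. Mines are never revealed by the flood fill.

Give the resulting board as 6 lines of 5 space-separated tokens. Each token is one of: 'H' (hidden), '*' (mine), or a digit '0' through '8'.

0 0 0 1 H
0 0 0 1 1
1 1 0 0 0
H 1 0 0 0
1 1 0 0 0
0 0 0 0 0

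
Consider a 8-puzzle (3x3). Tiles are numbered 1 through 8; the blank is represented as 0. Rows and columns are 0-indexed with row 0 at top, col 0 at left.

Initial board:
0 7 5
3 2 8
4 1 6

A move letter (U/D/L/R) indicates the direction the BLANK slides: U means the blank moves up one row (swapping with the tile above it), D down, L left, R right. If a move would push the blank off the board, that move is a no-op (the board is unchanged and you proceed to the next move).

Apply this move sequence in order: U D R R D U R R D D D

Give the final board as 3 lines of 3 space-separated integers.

After move 1 (U):
0 7 5
3 2 8
4 1 6

After move 2 (D):
3 7 5
0 2 8
4 1 6

After move 3 (R):
3 7 5
2 0 8
4 1 6

After move 4 (R):
3 7 5
2 8 0
4 1 6

After move 5 (D):
3 7 5
2 8 6
4 1 0

After move 6 (U):
3 7 5
2 8 0
4 1 6

After move 7 (R):
3 7 5
2 8 0
4 1 6

After move 8 (R):
3 7 5
2 8 0
4 1 6

After move 9 (D):
3 7 5
2 8 6
4 1 0

After move 10 (D):
3 7 5
2 8 6
4 1 0

After move 11 (D):
3 7 5
2 8 6
4 1 0

Answer: 3 7 5
2 8 6
4 1 0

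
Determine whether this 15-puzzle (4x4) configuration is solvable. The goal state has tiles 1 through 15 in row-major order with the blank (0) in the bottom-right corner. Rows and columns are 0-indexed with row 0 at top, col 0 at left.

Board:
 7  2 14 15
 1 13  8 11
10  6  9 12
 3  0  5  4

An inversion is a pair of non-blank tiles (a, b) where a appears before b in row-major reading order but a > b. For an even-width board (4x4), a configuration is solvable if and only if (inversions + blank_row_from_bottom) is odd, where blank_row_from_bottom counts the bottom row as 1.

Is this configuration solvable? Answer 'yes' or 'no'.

Answer: no

Derivation:
Inversions: 63
Blank is in row 3 (0-indexed from top), which is row 1 counting from the bottom (bottom = 1).
63 + 1 = 64, which is even, so the puzzle is not solvable.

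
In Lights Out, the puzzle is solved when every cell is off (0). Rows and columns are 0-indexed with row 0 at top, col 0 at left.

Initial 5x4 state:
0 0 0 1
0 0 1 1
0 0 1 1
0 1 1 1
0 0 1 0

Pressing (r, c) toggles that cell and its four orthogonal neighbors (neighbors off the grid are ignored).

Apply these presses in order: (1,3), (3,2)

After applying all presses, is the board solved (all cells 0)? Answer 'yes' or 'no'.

After press 1 at (1,3):
0 0 0 0
0 0 0 0
0 0 1 0
0 1 1 1
0 0 1 0

After press 2 at (3,2):
0 0 0 0
0 0 0 0
0 0 0 0
0 0 0 0
0 0 0 0

Lights still on: 0

Answer: yes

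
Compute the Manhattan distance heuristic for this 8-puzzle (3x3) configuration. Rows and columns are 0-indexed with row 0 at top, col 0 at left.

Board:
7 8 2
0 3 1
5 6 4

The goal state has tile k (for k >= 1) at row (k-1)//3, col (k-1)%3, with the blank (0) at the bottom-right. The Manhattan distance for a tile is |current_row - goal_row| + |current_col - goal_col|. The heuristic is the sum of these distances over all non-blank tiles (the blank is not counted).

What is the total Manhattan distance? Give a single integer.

Answer: 17

Derivation:
Tile 7: at (0,0), goal (2,0), distance |0-2|+|0-0| = 2
Tile 8: at (0,1), goal (2,1), distance |0-2|+|1-1| = 2
Tile 2: at (0,2), goal (0,1), distance |0-0|+|2-1| = 1
Tile 3: at (1,1), goal (0,2), distance |1-0|+|1-2| = 2
Tile 1: at (1,2), goal (0,0), distance |1-0|+|2-0| = 3
Tile 5: at (2,0), goal (1,1), distance |2-1|+|0-1| = 2
Tile 6: at (2,1), goal (1,2), distance |2-1|+|1-2| = 2
Tile 4: at (2,2), goal (1,0), distance |2-1|+|2-0| = 3
Sum: 2 + 2 + 1 + 2 + 3 + 2 + 2 + 3 = 17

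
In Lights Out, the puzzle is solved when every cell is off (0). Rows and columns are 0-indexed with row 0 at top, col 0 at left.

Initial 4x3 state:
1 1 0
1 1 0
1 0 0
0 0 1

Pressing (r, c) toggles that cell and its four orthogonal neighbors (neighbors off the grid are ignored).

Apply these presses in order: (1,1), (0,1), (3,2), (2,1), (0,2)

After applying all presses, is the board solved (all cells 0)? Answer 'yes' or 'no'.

After press 1 at (1,1):
1 0 0
0 0 1
1 1 0
0 0 1

After press 2 at (0,1):
0 1 1
0 1 1
1 1 0
0 0 1

After press 3 at (3,2):
0 1 1
0 1 1
1 1 1
0 1 0

After press 4 at (2,1):
0 1 1
0 0 1
0 0 0
0 0 0

After press 5 at (0,2):
0 0 0
0 0 0
0 0 0
0 0 0

Lights still on: 0

Answer: yes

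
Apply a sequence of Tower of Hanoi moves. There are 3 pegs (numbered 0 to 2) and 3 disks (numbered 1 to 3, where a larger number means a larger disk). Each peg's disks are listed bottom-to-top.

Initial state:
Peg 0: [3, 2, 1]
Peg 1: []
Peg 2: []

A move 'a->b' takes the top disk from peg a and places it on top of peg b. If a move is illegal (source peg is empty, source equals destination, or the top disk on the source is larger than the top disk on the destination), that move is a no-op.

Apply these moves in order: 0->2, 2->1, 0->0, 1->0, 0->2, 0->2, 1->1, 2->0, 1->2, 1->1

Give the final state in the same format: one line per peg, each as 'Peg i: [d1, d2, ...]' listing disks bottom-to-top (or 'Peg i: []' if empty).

After move 1 (0->2):
Peg 0: [3, 2]
Peg 1: []
Peg 2: [1]

After move 2 (2->1):
Peg 0: [3, 2]
Peg 1: [1]
Peg 2: []

After move 3 (0->0):
Peg 0: [3, 2]
Peg 1: [1]
Peg 2: []

After move 4 (1->0):
Peg 0: [3, 2, 1]
Peg 1: []
Peg 2: []

After move 5 (0->2):
Peg 0: [3, 2]
Peg 1: []
Peg 2: [1]

After move 6 (0->2):
Peg 0: [3, 2]
Peg 1: []
Peg 2: [1]

After move 7 (1->1):
Peg 0: [3, 2]
Peg 1: []
Peg 2: [1]

After move 8 (2->0):
Peg 0: [3, 2, 1]
Peg 1: []
Peg 2: []

After move 9 (1->2):
Peg 0: [3, 2, 1]
Peg 1: []
Peg 2: []

After move 10 (1->1):
Peg 0: [3, 2, 1]
Peg 1: []
Peg 2: []

Answer: Peg 0: [3, 2, 1]
Peg 1: []
Peg 2: []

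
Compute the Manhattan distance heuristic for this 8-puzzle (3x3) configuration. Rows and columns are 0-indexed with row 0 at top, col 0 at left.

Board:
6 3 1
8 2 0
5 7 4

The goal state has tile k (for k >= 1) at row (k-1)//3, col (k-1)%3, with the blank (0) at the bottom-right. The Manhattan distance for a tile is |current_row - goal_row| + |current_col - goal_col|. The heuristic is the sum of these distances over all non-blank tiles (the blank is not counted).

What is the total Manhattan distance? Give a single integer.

Answer: 15

Derivation:
Tile 6: (0,0)->(1,2) = 3
Tile 3: (0,1)->(0,2) = 1
Tile 1: (0,2)->(0,0) = 2
Tile 8: (1,0)->(2,1) = 2
Tile 2: (1,1)->(0,1) = 1
Tile 5: (2,0)->(1,1) = 2
Tile 7: (2,1)->(2,0) = 1
Tile 4: (2,2)->(1,0) = 3
Sum: 3 + 1 + 2 + 2 + 1 + 2 + 1 + 3 = 15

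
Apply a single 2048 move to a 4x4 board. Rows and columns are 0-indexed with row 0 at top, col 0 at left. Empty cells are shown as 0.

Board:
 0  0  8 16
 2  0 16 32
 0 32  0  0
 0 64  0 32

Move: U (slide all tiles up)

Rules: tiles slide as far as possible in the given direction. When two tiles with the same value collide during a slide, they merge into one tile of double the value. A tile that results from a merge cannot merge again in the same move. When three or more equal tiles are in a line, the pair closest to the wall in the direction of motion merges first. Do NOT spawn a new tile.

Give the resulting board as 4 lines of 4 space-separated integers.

Slide up:
col 0: [0, 2, 0, 0] -> [2, 0, 0, 0]
col 1: [0, 0, 32, 64] -> [32, 64, 0, 0]
col 2: [8, 16, 0, 0] -> [8, 16, 0, 0]
col 3: [16, 32, 0, 32] -> [16, 64, 0, 0]

Answer:  2 32  8 16
 0 64 16 64
 0  0  0  0
 0  0  0  0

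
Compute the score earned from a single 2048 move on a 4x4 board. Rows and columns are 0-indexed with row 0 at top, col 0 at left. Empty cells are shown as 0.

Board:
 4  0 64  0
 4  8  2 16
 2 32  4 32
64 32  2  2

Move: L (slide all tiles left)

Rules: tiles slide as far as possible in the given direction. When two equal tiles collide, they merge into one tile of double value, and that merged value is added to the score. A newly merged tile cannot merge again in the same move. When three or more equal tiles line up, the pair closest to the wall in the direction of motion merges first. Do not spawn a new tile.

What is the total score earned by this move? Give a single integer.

Answer: 4

Derivation:
Slide left:
row 0: [4, 0, 64, 0] -> [4, 64, 0, 0]  score +0 (running 0)
row 1: [4, 8, 2, 16] -> [4, 8, 2, 16]  score +0 (running 0)
row 2: [2, 32, 4, 32] -> [2, 32, 4, 32]  score +0 (running 0)
row 3: [64, 32, 2, 2] -> [64, 32, 4, 0]  score +4 (running 4)
Board after move:
 4 64  0  0
 4  8  2 16
 2 32  4 32
64 32  4  0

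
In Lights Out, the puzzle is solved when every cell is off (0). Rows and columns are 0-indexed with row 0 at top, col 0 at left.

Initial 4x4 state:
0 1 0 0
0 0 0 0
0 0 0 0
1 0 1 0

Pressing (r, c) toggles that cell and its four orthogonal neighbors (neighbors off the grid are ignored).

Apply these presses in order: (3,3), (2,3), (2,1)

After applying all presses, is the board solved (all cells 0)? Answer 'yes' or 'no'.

Answer: no

Derivation:
After press 1 at (3,3):
0 1 0 0
0 0 0 0
0 0 0 1
1 0 0 1

After press 2 at (2,3):
0 1 0 0
0 0 0 1
0 0 1 0
1 0 0 0

After press 3 at (2,1):
0 1 0 0
0 1 0 1
1 1 0 0
1 1 0 0

Lights still on: 7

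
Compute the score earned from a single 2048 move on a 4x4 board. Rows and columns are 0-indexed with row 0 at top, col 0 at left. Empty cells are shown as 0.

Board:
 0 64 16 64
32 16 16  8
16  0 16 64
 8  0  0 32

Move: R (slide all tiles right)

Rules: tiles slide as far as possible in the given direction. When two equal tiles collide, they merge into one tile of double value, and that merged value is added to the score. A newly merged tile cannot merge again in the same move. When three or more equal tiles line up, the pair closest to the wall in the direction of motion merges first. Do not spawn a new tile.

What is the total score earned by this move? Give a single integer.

Slide right:
row 0: [0, 64, 16, 64] -> [0, 64, 16, 64]  score +0 (running 0)
row 1: [32, 16, 16, 8] -> [0, 32, 32, 8]  score +32 (running 32)
row 2: [16, 0, 16, 64] -> [0, 0, 32, 64]  score +32 (running 64)
row 3: [8, 0, 0, 32] -> [0, 0, 8, 32]  score +0 (running 64)
Board after move:
 0 64 16 64
 0 32 32  8
 0  0 32 64
 0  0  8 32

Answer: 64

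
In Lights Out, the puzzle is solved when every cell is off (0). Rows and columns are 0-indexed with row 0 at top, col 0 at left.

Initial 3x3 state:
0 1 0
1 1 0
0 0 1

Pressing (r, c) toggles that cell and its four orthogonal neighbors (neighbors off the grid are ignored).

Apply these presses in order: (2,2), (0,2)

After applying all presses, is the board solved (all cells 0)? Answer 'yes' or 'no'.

Answer: no

Derivation:
After press 1 at (2,2):
0 1 0
1 1 1
0 1 0

After press 2 at (0,2):
0 0 1
1 1 0
0 1 0

Lights still on: 4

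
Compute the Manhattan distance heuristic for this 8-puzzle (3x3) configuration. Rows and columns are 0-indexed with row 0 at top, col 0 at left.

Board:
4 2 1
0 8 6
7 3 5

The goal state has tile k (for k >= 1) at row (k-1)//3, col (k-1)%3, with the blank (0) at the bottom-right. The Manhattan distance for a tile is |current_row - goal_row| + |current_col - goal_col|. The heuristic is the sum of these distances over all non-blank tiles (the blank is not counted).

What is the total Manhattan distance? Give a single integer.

Answer: 9

Derivation:
Tile 4: (0,0)->(1,0) = 1
Tile 2: (0,1)->(0,1) = 0
Tile 1: (0,2)->(0,0) = 2
Tile 8: (1,1)->(2,1) = 1
Tile 6: (1,2)->(1,2) = 0
Tile 7: (2,0)->(2,0) = 0
Tile 3: (2,1)->(0,2) = 3
Tile 5: (2,2)->(1,1) = 2
Sum: 1 + 0 + 2 + 1 + 0 + 0 + 3 + 2 = 9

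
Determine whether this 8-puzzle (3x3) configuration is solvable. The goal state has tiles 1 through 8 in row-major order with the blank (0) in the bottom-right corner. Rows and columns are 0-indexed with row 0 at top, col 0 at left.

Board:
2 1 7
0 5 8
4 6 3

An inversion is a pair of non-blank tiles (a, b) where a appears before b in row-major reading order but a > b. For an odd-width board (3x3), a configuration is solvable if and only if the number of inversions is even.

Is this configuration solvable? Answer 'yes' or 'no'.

Inversions (pairs i<j in row-major order where tile[i] > tile[j] > 0): 12
12 is even, so the puzzle is solvable.

Answer: yes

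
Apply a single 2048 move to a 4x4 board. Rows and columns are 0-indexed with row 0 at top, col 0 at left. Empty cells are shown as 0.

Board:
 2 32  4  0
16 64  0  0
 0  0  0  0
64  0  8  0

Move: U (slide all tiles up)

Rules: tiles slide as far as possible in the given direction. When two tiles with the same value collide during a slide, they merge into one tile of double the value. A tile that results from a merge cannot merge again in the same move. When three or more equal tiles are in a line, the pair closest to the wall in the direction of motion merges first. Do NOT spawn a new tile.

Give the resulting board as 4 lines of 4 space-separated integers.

Slide up:
col 0: [2, 16, 0, 64] -> [2, 16, 64, 0]
col 1: [32, 64, 0, 0] -> [32, 64, 0, 0]
col 2: [4, 0, 0, 8] -> [4, 8, 0, 0]
col 3: [0, 0, 0, 0] -> [0, 0, 0, 0]

Answer:  2 32  4  0
16 64  8  0
64  0  0  0
 0  0  0  0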